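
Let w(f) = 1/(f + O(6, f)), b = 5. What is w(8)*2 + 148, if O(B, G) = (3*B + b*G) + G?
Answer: 5477/37 ≈ 148.03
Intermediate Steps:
O(B, G) = 3*B + 6*G (O(B, G) = (3*B + 5*G) + G = 3*B + 6*G)
w(f) = 1/(18 + 7*f) (w(f) = 1/(f + (3*6 + 6*f)) = 1/(f + (18 + 6*f)) = 1/(18 + 7*f))
w(8)*2 + 148 = 2/(18 + 7*8) + 148 = 2/(18 + 56) + 148 = 2/74 + 148 = (1/74)*2 + 148 = 1/37 + 148 = 5477/37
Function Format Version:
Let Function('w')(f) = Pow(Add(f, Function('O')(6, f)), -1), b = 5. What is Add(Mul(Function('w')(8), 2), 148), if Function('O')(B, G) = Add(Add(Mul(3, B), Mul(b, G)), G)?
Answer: Rational(5477, 37) ≈ 148.03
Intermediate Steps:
Function('O')(B, G) = Add(Mul(3, B), Mul(6, G)) (Function('O')(B, G) = Add(Add(Mul(3, B), Mul(5, G)), G) = Add(Mul(3, B), Mul(6, G)))
Function('w')(f) = Pow(Add(18, Mul(7, f)), -1) (Function('w')(f) = Pow(Add(f, Add(Mul(3, 6), Mul(6, f))), -1) = Pow(Add(f, Add(18, Mul(6, f))), -1) = Pow(Add(18, Mul(7, f)), -1))
Add(Mul(Function('w')(8), 2), 148) = Add(Mul(Pow(Add(18, Mul(7, 8)), -1), 2), 148) = Add(Mul(Pow(Add(18, 56), -1), 2), 148) = Add(Mul(Pow(74, -1), 2), 148) = Add(Mul(Rational(1, 74), 2), 148) = Add(Rational(1, 37), 148) = Rational(5477, 37)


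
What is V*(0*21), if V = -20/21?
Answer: 0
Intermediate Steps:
V = -20/21 (V = -20*1/21 = -20/21 ≈ -0.95238)
V*(0*21) = -0*21 = -20/21*0 = 0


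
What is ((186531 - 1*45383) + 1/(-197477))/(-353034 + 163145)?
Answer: -27873483595/37498710053 ≈ -0.74332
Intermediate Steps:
((186531 - 1*45383) + 1/(-197477))/(-353034 + 163145) = ((186531 - 45383) - 1/197477)/(-189889) = (141148 - 1/197477)*(-1/189889) = (27873483595/197477)*(-1/189889) = -27873483595/37498710053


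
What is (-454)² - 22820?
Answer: 183296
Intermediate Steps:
(-454)² - 22820 = 206116 - 22820 = 183296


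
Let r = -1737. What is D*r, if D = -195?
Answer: 338715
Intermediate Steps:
D*r = -195*(-1737) = 338715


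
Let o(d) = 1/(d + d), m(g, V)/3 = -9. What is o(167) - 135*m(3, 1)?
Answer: 1217431/334 ≈ 3645.0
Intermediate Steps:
m(g, V) = -27 (m(g, V) = 3*(-9) = -27)
o(d) = 1/(2*d)
o(167) - 135*m(3, 1) = (1/2)/167 - 135*(-27) = (1/2)*(1/167) - 1*(-3645) = 1/334 + 3645 = 1217431/334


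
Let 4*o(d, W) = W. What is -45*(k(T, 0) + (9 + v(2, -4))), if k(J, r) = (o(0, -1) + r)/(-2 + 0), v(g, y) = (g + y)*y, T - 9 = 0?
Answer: -6165/8 ≈ -770.63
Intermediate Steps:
o(d, W) = W/4
T = 9 (T = 9 + 0 = 9)
v(g, y) = y*(g + y)
k(J, r) = 1/8 - r/2 (k(J, r) = ((1/4)*(-1) + r)/(-2 + 0) = (-1/4 + r)/(-2) = (-1/4 + r)*(-1/2) = 1/8 - r/2)
-45*(k(T, 0) + (9 + v(2, -4))) = -45*((1/8 - 1/2*0) + (9 - 4*(2 - 4))) = -45*((1/8 + 0) + (9 - 4*(-2))) = -45*(1/8 + (9 + 8)) = -45*(1/8 + 17) = -45*137/8 = -6165/8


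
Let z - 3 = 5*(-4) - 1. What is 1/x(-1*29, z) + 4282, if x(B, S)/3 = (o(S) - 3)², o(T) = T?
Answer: 5665087/1323 ≈ 4282.0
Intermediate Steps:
z = -18 (z = 3 + (5*(-4) - 1) = 3 + (-20 - 1) = 3 - 21 = -18)
x(B, S) = 3*(-3 + S)² (x(B, S) = 3*(S - 3)² = 3*(-3 + S)²)
1/x(-1*29, z) + 4282 = 1/(3*(-3 - 18)²) + 4282 = 1/(3*(-21)²) + 4282 = 1/(3*441) + 4282 = 1/1323 + 4282 = 5665087/1323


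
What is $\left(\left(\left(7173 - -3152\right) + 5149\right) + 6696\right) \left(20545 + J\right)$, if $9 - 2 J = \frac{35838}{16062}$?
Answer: $\frac{1219527914250}{2677} \approx 4.5556 \cdot 10^{8}$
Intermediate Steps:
$J = \frac{9060}{2677}$ ($J = \frac{9}{2} - \frac{35838 \cdot \frac{1}{16062}}{2} = \frac{9}{2} - \frac{5973}{5354} = \frac{9060}{2677} \approx 3.3844$)
$\left(\left(\left(7173 - -3152\right) + 5149\right) + 6696\right) \left(20545 + J\right) = \left(\left(\left(7173 - -3152\right) + 5149\right) + 6696\right) \left(20545 + \frac{9060}{2677}\right) = \left(\left(\left(7173 + 3152\right) + 5149\right) + 6696\right) \frac{55008025}{2677} = \left(\left(10325 + 5149\right) + 6696\right) \frac{55008025}{2677} = \left(15474 + 6696\right) \frac{55008025}{2677} = 22170 \cdot \frac{55008025}{2677} = \frac{1219527914250}{2677}$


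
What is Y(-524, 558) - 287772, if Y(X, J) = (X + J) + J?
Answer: -287180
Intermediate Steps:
Y(X, J) = X + 2*J (Y(X, J) = (J + X) + J = X + 2*J)
Y(-524, 558) - 287772 = (-524 + 2*558) - 287772 = (-524 + 1116) - 287772 = 592 - 287772 = -287180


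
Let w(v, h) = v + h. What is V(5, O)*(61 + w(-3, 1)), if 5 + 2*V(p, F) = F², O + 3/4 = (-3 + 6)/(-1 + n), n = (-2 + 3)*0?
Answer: 8555/32 ≈ 267.34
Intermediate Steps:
n = 0 (n = 1*0 = 0)
w(v, h) = h + v
O = -15/4 (O = -¾ + (-3 + 6)/(-1 + 0) = -¾ + 3/(-1) = -¾ + 3*(-1) = -¾ - 3 = -15/4 ≈ -3.7500)
V(p, F) = -5/2 + F²/2
V(5, O)*(61 + w(-3, 1)) = (-5/2 + (-15/4)²/2)*(61 + (1 - 3)) = (-5/2 + (½)*(225/16))*(61 - 2) = (-5/2 + 225/32)*59 = (145/32)*59 = 8555/32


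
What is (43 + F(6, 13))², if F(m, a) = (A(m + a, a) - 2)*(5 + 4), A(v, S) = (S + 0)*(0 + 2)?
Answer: 67081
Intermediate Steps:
A(v, S) = 2*S (A(v, S) = S*2 = 2*S)
F(m, a) = -18 + 18*a (F(m, a) = (2*a - 2)*(5 + 4) = (-2 + 2*a)*9 = -18 + 18*a)
(43 + F(6, 13))² = (43 + (-18 + 18*13))² = (43 + (-18 + 234))² = (43 + 216)² = 259² = 67081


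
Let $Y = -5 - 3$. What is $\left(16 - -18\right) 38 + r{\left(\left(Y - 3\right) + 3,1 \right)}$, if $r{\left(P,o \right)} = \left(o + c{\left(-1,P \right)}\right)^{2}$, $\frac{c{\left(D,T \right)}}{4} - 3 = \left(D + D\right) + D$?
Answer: $1293$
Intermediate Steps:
$Y = -8$ ($Y = -5 - 3 = -8$)
$c{\left(D,T \right)} = 12 + 12 D$ ($c{\left(D,T \right)} = 12 + 4 \left(\left(D + D\right) + D\right) = 12 + 4 \left(2 D + D\right) = 12 + 4 \cdot 3 D = 12 + 12 D$)
$r{\left(P,o \right)} = o^{2}$ ($r{\left(P,o \right)} = \left(o + \left(12 + 12 \left(-1\right)\right)\right)^{2} = \left(o + \left(12 - 12\right)\right)^{2} = \left(o + 0\right)^{2} = o^{2}$)
$\left(16 - -18\right) 38 + r{\left(\left(Y - 3\right) + 3,1 \right)} = \left(16 - -18\right) 38 + 1^{2} = \left(16 + 18\right) 38 + 1 = 34 \cdot 38 + 1 = 1292 + 1 = 1293$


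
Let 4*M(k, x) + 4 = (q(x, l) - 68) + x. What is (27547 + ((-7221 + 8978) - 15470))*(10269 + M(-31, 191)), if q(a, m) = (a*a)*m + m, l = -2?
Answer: -219746173/2 ≈ -1.0987e+8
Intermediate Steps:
q(a, m) = m + m*a² (q(a, m) = a²*m + m = m*a² + m = m + m*a²)
M(k, x) = -37/2 - x²/2 + x/4 (M(k, x) = -1 + ((-2*(1 + x²) - 68) + x)/4 = -1 + (((-2 - 2*x²) - 68) + x)/4 = -1 + ((-70 - 2*x²) + x)/4 = -1 + (-70 + x - 2*x²)/4 = -1 + (-35/2 - x²/2 + x/4) = -37/2 - x²/2 + x/4)
(27547 + ((-7221 + 8978) - 15470))*(10269 + M(-31, 191)) = (27547 + ((-7221 + 8978) - 15470))*(10269 + (-37/2 - ½*191² + (¼)*191)) = (27547 + (1757 - 15470))*(10269 + (-37/2 - ½*36481 + 191/4)) = (27547 - 13713)*(10269 + (-37/2 - 36481/2 + 191/4)) = 13834*(10269 - 72845/4) = 13834*(-31769/4) = -219746173/2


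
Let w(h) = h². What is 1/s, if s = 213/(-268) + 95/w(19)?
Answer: -5092/2707 ≈ -1.8810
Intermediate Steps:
s = -2707/5092 (s = 213/(-268) + 95/(19²) = 213*(-1/268) + 95/361 = -213/268 + 95*(1/361) = -213/268 + 5/19 = -2707/5092 ≈ -0.53162)
1/s = 1/(-2707/5092) = -5092/2707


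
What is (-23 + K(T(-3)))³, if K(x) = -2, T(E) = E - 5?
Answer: -15625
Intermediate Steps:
T(E) = -5 + E
(-23 + K(T(-3)))³ = (-23 - 2)³ = (-25)³ = -15625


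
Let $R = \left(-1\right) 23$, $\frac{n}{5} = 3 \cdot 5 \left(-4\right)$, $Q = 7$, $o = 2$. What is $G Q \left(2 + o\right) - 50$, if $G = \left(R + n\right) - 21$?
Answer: $-9682$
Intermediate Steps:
$n = -300$ ($n = 5 \cdot 3 \cdot 5 \left(-4\right) = 5 \cdot 15 \left(-4\right) = 5 \left(-60\right) = -300$)
$R = -23$
$G = -344$ ($G = \left(-23 - 300\right) - 21 = -323 - 21 = -344$)
$G Q \left(2 + o\right) - 50 = - 344 \cdot 7 \left(2 + 2\right) - 50 = - 344 \cdot 7 \cdot 4 - 50 = \left(-344\right) 28 - 50 = -9632 - 50 = -9682$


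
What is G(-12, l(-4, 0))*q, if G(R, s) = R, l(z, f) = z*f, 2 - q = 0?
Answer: -24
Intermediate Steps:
q = 2 (q = 2 - 1*0 = 2 + 0 = 2)
l(z, f) = f*z
G(-12, l(-4, 0))*q = -12*2 = -24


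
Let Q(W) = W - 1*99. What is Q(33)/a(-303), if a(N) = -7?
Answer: 66/7 ≈ 9.4286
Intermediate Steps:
Q(W) = -99 + W (Q(W) = W - 99 = -99 + W)
Q(33)/a(-303) = (-99 + 33)/(-7) = -66*(-⅐) = 66/7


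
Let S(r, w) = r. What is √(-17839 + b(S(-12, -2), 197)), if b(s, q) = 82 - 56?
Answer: I*√17813 ≈ 133.47*I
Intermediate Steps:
b(s, q) = 26
√(-17839 + b(S(-12, -2), 197)) = √(-17839 + 26) = √(-17813) = I*√17813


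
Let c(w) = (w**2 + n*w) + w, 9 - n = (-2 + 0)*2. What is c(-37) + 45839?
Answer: 46690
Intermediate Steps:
n = 13 (n = 9 - (-2 + 0)*2 = 9 - (-2)*2 = 9 - 1*(-4) = 9 + 4 = 13)
c(w) = w**2 + 14*w (c(w) = (w**2 + 13*w) + w = w**2 + 14*w)
c(-37) + 45839 = -37*(14 - 37) + 45839 = -37*(-23) + 45839 = 851 + 45839 = 46690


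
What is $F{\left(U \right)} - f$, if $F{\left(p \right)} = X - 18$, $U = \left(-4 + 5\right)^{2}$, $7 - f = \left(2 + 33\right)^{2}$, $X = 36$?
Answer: $1236$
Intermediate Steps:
$f = -1218$ ($f = 7 - \left(2 + 33\right)^{2} = 7 - 35^{2} = 7 - 1225 = -1218$)
$U = 1$ ($U = 1^{2} = 1$)
$F{\left(p \right)} = 18$ ($F{\left(p \right)} = 36 - 18 = 18$)
$F{\left(U \right)} - f = 18 - -1218 = 18 + 1218 = 1236$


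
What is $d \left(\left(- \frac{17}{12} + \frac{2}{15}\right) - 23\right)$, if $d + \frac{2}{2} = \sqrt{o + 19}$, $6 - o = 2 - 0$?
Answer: $\frac{1457}{60} - \frac{1457 \sqrt{23}}{60} \approx -92.175$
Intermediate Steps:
$o = 4$ ($o = 6 - \left(2 - 0\right) = 6 - \left(2 + 0\right) = 6 - 2 = 4$)
$d = -1 + \sqrt{23}$ ($d = -1 + \sqrt{4 + 19} = -1 + \sqrt{23} \approx 3.7958$)
$d \left(\left(- \frac{17}{12} + \frac{2}{15}\right) - 23\right) = \left(-1 + \sqrt{23}\right) \left(\left(- \frac{17}{12} + \frac{2}{15}\right) - 23\right) = \left(-1 + \sqrt{23}\right) \left(- \frac{77}{60} - 23\right) = \left(-1 + \sqrt{23}\right) \left(- \frac{1457}{60}\right) = \frac{1457}{60} - \frac{1457 \sqrt{23}}{60}$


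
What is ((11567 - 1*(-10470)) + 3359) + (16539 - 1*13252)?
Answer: 28683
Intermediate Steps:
((11567 - 1*(-10470)) + 3359) + (16539 - 1*13252) = ((11567 + 10470) + 3359) + (16539 - 13252) = (22037 + 3359) + 3287 = 25396 + 3287 = 28683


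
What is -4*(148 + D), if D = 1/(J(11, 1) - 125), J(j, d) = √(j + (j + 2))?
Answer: -9235292/15601 + 8*√6/15601 ≈ -591.97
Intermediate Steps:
J(j, d) = √(2 + 2*j) (J(j, d) = √(j + (2 + j)) = √(2 + 2*j))
D = 1/(-125 + 2*√6) (D = 1/(√(2 + 2*11) - 125) = 1/(√(2 + 22) - 125) = 1/(√24 - 125) = 1/(2*√6 - 125) = 1/(-125 + 2*√6) ≈ -0.0083263)
-4*(148 + D) = -4*(148 + (-125/15601 - 2*√6/15601)) = -4*(2308823/15601 - 2*√6/15601) = -9235292/15601 + 8*√6/15601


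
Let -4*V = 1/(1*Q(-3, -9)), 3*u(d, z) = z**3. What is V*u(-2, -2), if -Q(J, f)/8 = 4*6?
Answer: -1/288 ≈ -0.0034722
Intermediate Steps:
Q(J, f) = -192 (Q(J, f) = -32*6 = -8*24 = -192)
u(d, z) = z**3/3
V = 1/768 (V = -1/(4*(1*(-192))) = -1/4/(-192) = -1/4*(-1/192) = 1/768 ≈ 0.0013021)
V*u(-2, -2) = ((1/3)*(-2)**3)/768 = ((1/3)*(-8))/768 = (1/768)*(-8/3) = -1/288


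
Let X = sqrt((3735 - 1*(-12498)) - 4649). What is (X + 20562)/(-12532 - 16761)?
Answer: -20562/29293 - 8*sqrt(181)/29293 ≈ -0.70562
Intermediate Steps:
X = 8*sqrt(181) (X = sqrt((3735 + 12498) - 4649) = sqrt(16233 - 4649) = sqrt(11584) = 8*sqrt(181) ≈ 107.63)
(X + 20562)/(-12532 - 16761) = (8*sqrt(181) + 20562)/(-12532 - 16761) = (20562 + 8*sqrt(181))/(-29293) = (20562 + 8*sqrt(181))*(-1/29293) = -20562/29293 - 8*sqrt(181)/29293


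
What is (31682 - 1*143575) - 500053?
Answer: -611946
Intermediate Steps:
(31682 - 1*143575) - 500053 = (31682 - 143575) - 500053 = -111893 - 500053 = -611946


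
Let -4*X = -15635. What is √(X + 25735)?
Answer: 15*√527/2 ≈ 172.17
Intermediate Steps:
X = 15635/4 (X = -¼*(-15635) = 15635/4 ≈ 3908.8)
√(X + 25735) = √(15635/4 + 25735) = √(118575/4) = 15*√527/2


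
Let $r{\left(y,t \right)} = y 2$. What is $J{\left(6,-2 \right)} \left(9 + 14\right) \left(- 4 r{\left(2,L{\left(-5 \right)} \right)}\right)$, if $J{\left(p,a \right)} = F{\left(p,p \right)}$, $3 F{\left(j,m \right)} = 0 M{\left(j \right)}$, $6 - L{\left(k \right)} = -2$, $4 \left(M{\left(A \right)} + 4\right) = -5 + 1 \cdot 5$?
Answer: $0$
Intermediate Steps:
$M{\left(A \right)} = -4$ ($M{\left(A \right)} = -4 + \frac{-5 + 1 \cdot 5}{4} = -4 + \frac{-5 + 5}{4} = -4 + \frac{1}{4} \cdot 0 = -4 + 0 = -4$)
$L{\left(k \right)} = 8$ ($L{\left(k \right)} = 6 - -2 = 6 + 2 = 8$)
$F{\left(j,m \right)} = 0$ ($F{\left(j,m \right)} = \frac{0 \left(-4\right)}{3} = \frac{1}{3} \cdot 0 = 0$)
$J{\left(p,a \right)} = 0$
$r{\left(y,t \right)} = 2 y$
$J{\left(6,-2 \right)} \left(9 + 14\right) \left(- 4 r{\left(2,L{\left(-5 \right)} \right)}\right) = 0 \left(9 + 14\right) \left(- 4 \cdot 2 \cdot 2\right) = 0 \cdot 23 \left(\left(-4\right) 4\right) = 0 \left(-16\right) = 0$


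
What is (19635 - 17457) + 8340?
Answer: 10518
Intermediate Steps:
(19635 - 17457) + 8340 = 2178 + 8340 = 10518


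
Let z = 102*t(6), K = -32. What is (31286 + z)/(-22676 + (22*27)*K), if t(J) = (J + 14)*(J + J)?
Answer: -27883/20842 ≈ -1.3378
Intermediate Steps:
t(J) = 2*J*(14 + J) (t(J) = (14 + J)*(2*J) = 2*J*(14 + J))
z = 24480 (z = 102*(2*6*(14 + 6)) = 102*(2*6*20) = 102*240 = 24480)
(31286 + z)/(-22676 + (22*27)*K) = (31286 + 24480)/(-22676 + (22*27)*(-32)) = 55766/(-22676 + 594*(-32)) = 55766/(-22676 - 19008) = 55766/(-41684) = 55766*(-1/41684) = -27883/20842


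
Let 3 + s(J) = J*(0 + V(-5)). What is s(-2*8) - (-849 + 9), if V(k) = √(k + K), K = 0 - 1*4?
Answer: 837 - 48*I ≈ 837.0 - 48.0*I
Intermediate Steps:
K = -4 (K = 0 - 4 = -4)
V(k) = √(-4 + k) (V(k) = √(k - 4) = √(-4 + k))
s(J) = -3 + 3*I*J (s(J) = -3 + J*(0 + √(-4 - 5)) = -3 + J*(0 + √(-9)) = -3 + J*(0 + 3*I) = -3 + J*(3*I) = -3 + 3*I*J)
s(-2*8) - (-849 + 9) = (-3 + 3*I*(-2*8)) - (-849 + 9) = (-3 + 3*I*(-16)) - 1*(-840) = (-3 - 48*I) + 840 = 837 - 48*I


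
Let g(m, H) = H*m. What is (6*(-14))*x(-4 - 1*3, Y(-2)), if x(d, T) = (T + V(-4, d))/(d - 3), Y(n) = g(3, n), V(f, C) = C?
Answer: -546/5 ≈ -109.20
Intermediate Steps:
Y(n) = 3*n (Y(n) = n*3 = 3*n)
x(d, T) = (T + d)/(-3 + d) (x(d, T) = (T + d)/(d - 3) = (T + d)/(-3 + d))
(6*(-14))*x(-4 - 1*3, Y(-2)) = (6*(-14))*((3*(-2) + (-4 - 1*3))/(-3 + (-4 - 1*3))) = -84*(-6 + (-4 - 3))/(-3 + (-4 - 3)) = -84*(-6 - 7)/(-3 - 7) = -84*(-13)/(-10) = -(-42)*(-13)/5 = -84*13/10 = -546/5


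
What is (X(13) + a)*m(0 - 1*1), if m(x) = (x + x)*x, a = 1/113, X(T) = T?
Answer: 2940/113 ≈ 26.018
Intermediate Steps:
a = 1/113 ≈ 0.0088496
m(x) = 2*x² (m(x) = (2*x)*x = 2*x²)
(X(13) + a)*m(0 - 1*1) = (13 + 1/113)*(2*(0 - 1*1)²) = 1470*(2*(0 - 1)²)/113 = 1470*(2*(-1)²)/113 = 1470*(2*1)/113 = (1470/113)*2 = 2940/113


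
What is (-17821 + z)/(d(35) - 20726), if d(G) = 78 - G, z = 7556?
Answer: 10265/20683 ≈ 0.49630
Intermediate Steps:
(-17821 + z)/(d(35) - 20726) = (-17821 + 7556)/((78 - 1*35) - 20726) = -10265/((78 - 35) - 20726) = -10265/(43 - 20726) = -10265/(-20683) = -10265*(-1/20683) = 10265/20683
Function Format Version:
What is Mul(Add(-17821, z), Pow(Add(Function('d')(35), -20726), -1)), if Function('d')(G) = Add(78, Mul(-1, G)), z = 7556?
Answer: Rational(10265, 20683) ≈ 0.49630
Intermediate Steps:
Mul(Add(-17821, z), Pow(Add(Function('d')(35), -20726), -1)) = Mul(Add(-17821, 7556), Pow(Add(Add(78, Mul(-1, 35)), -20726), -1)) = Mul(-10265, Pow(Add(Add(78, -35), -20726), -1)) = Mul(-10265, Pow(Add(43, -20726), -1)) = Mul(-10265, Pow(-20683, -1)) = Mul(-10265, Rational(-1, 20683)) = Rational(10265, 20683)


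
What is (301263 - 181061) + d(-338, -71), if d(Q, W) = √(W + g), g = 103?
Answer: 120202 + 4*√2 ≈ 1.2021e+5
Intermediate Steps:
d(Q, W) = √(103 + W) (d(Q, W) = √(W + 103) = √(103 + W))
(301263 - 181061) + d(-338, -71) = (301263 - 181061) + √(103 - 71) = 120202 + √32 = 120202 + 4*√2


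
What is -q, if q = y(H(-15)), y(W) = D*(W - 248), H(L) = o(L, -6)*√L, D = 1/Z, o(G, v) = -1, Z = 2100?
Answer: 62/525 + I*√15/2100 ≈ 0.1181 + 0.0018443*I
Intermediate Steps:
D = 1/2100 ≈ 0.00047619
H(L) = -√L
y(W) = -62/525 + W/2100 (y(W) = (W - 248)/2100 = (-248 + W)/2100 = -62/525 + W/2100)
q = -62/525 - I*√15/2100 (q = -62/525 + (-√(-15))/2100 = -62/525 + (-I*√15)/2100 = -62/525 - I*√15/2100 ≈ -0.1181 - 0.0018443*I)
-q = -(-62/525 - I*√15/2100) = 62/525 + I*√15/2100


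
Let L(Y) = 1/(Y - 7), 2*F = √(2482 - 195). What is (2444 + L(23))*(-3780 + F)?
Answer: -36954225/4 + 39105*√2287/32 ≈ -9.1801e+6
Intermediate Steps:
F = √2287/2 (F = √(2482 - 195)/2 = √2287/2 ≈ 23.911)
L(Y) = 1/(-7 + Y)
(2444 + L(23))*(-3780 + F) = (2444 + 1/(-7 + 23))*(-3780 + √2287/2) = (2444 + 1/16)*(-3780 + √2287/2) = 39105*(-3780 + √2287/2)/16 = -36954225/4 + 39105*√2287/32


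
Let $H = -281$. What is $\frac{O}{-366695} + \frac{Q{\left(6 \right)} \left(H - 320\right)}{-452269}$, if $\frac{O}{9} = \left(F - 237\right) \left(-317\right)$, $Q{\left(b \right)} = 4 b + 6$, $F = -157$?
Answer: $- \frac{501775931208}{165844780955} \approx -3.0256$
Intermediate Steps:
$Q{\left(b \right)} = 6 + 4 b$
$O = 1124082$ ($O = 9 \left(-157 - 237\right) \left(-317\right) = 9 \left(\left(-394\right) \left(-317\right)\right) = 9 \cdot 124898 = 1124082$)
$\frac{O}{-366695} + \frac{Q{\left(6 \right)} \left(H - 320\right)}{-452269} = \frac{1124082}{-366695} + \frac{\left(6 + 4 \cdot 6\right) \left(-281 - 320\right)}{-452269} = 1124082 \left(- \frac{1}{366695}\right) + \left(6 + 24\right) \left(-601\right) \left(- \frac{1}{452269}\right) = - \frac{1124082}{366695} + 30 \left(-601\right) \left(- \frac{1}{452269}\right) = - \frac{1124082}{366695} - - \frac{18030}{452269} = - \frac{1124082}{366695} + \frac{18030}{452269} = - \frac{501775931208}{165844780955}$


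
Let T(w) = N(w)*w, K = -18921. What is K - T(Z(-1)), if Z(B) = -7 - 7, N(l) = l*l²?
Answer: -57337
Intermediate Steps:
N(l) = l³
Z(B) = -14
T(w) = w⁴ (T(w) = w³*w = w⁴)
K - T(Z(-1)) = -18921 - 1*(-14)⁴ = -18921 - 1*38416 = -18921 - 38416 = -57337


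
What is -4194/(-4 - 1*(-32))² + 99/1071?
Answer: -35033/6664 ≈ -5.2570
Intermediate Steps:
-4194/(-4 - 1*(-32))² + 99/1071 = -4194/(-4 + 32)² + 99*(1/1071) = -4194/(28²) + 11/119 = -4194/784 + 11/119 = -4194*1/784 + 11/119 = -2097/392 + 11/119 = -35033/6664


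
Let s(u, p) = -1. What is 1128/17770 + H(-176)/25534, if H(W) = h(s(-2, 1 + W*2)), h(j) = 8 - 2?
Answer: 7227243/113434795 ≈ 0.063713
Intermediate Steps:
h(j) = 6
H(W) = 6
1128/17770 + H(-176)/25534 = 1128/17770 + 6/25534 = 1128*(1/17770) + 6*(1/25534) = 564/8885 + 3/12767 = 7227243/113434795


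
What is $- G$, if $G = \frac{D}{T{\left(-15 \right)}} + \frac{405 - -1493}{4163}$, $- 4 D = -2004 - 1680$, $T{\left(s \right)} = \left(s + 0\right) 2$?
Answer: $\frac{1259061}{41630} \approx 30.244$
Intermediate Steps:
$T{\left(s \right)} = 2 s$ ($T{\left(s \right)} = s 2 = 2 s$)
$D = 921$ ($D = - \frac{-2004 - 1680}{4} = \left(- \frac{1}{4}\right) \left(-3684\right) = 921$)
$G = - \frac{1259061}{41630}$ ($G = \frac{921}{2 \left(-15\right)} + \frac{405 - -1493}{4163} = \frac{921}{-30} + \left(405 + 1493\right) \frac{1}{4163} = 921 \left(- \frac{1}{30}\right) + 1898 \cdot \frac{1}{4163} = - \frac{307}{10} + \frac{1898}{4163} = - \frac{1259061}{41630} \approx -30.244$)
$- G = \left(-1\right) \left(- \frac{1259061}{41630}\right) = \frac{1259061}{41630}$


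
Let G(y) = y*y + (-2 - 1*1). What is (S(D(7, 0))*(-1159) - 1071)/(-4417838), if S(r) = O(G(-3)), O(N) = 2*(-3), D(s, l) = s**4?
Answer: -5883/4417838 ≈ -0.0013316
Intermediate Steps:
G(y) = -3 + y**2 (G(y) = y**2 + (-2 - 1) = y**2 - 3 = -3 + y**2)
O(N) = -6
S(r) = -6
(S(D(7, 0))*(-1159) - 1071)/(-4417838) = (-6*(-1159) - 1071)/(-4417838) = (6954 - 1071)*(-1/4417838) = 5883*(-1/4417838) = -5883/4417838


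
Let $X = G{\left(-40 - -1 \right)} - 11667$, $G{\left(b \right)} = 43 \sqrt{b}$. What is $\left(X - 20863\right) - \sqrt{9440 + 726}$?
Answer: $-32530 - \sqrt{10166} + 43 i \sqrt{39} \approx -32631.0 + 268.54 i$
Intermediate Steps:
$X = -11667 + 43 i \sqrt{39}$ ($X = 43 \sqrt{-40 - -1} - 11667 = 43 \sqrt{-40 + 1} - 11667 = 43 \sqrt{-39} - 11667 = 43 i \sqrt{39} - 11667 = -11667 + 43 i \sqrt{39} \approx -11667.0 + 268.54 i$)
$\left(X - 20863\right) - \sqrt{9440 + 726} = \left(\left(-11667 + 43 i \sqrt{39}\right) - 20863\right) - \sqrt{9440 + 726} = \left(-32530 + 43 i \sqrt{39}\right) - \sqrt{10166} = -32530 - \sqrt{10166} + 43 i \sqrt{39}$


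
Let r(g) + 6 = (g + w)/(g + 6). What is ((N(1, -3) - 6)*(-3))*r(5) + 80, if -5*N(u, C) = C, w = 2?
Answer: -379/55 ≈ -6.8909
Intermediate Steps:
N(u, C) = -C/5
r(g) = -6 + (2 + g)/(6 + g) (r(g) = -6 + (g + 2)/(g + 6) = -6 + (2 + g)/(6 + g))
((N(1, -3) - 6)*(-3))*r(5) + 80 = ((-1/5*(-3) - 6)*(-3))*((-34 - 5*5)/(6 + 5)) + 80 = ((3/5 - 6)*(-3))*((-34 - 25)/11) + 80 = (-27/5*(-3))*((1/11)*(-59)) + 80 = (81/5)*(-59/11) + 80 = -4779/55 + 80 = -379/55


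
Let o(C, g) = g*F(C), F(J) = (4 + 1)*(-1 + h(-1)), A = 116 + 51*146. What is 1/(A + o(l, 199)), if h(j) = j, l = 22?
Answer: 1/5572 ≈ 0.00017947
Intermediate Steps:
A = 7562 (A = 116 + 7446 = 7562)
F(J) = -10 (F(J) = (4 + 1)*(-1 - 1) = 5*(-2) = -10)
o(C, g) = -10*g (o(C, g) = g*(-10) = -10*g)
1/(A + o(l, 199)) = 1/(7562 - 10*199) = 1/(7562 - 1990) = 1/5572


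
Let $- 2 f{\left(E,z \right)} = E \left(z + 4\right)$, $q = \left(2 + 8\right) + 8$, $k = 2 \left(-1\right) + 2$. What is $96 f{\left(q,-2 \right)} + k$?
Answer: $-1728$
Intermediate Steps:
$k = 0$ ($k = -2 + 2 = 0$)
$q = 18$ ($q = 10 + 8 = 18$)
$f{\left(E,z \right)} = - \frac{E \left(4 + z\right)}{2}$ ($f{\left(E,z \right)} = - \frac{E \left(z + 4\right)}{2} = - \frac{E \left(4 + z\right)}{2}$)
$96 f{\left(q,-2 \right)} + k = 96 \left(\left(- \frac{1}{2}\right) 18 \left(4 - 2\right)\right) + 0 = 96 \left(\left(- \frac{1}{2}\right) 18 \cdot 2\right) + 0 = 96 \left(-18\right) + 0 = -1728 + 0 = -1728$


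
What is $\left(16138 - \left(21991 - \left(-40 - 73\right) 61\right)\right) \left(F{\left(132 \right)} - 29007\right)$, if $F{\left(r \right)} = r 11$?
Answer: $351216030$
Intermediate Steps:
$F{\left(r \right)} = 11 r$
$\left(16138 - \left(21991 - \left(-40 - 73\right) 61\right)\right) \left(F{\left(132 \right)} - 29007\right) = \left(16138 - \left(21991 - \left(-40 - 73\right) 61\right)\right) \left(11 \cdot 132 - 29007\right) = \left(16138 - 28884\right) \left(1452 - 29007\right) = \left(16138 - 28884\right) \left(-27555\right) = \left(-12746\right) \left(-27555\right) = 351216030$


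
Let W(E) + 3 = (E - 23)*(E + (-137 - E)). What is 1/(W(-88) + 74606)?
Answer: 1/89810 ≈ 1.1135e-5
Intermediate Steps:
W(E) = 3148 - 137*E (W(E) = -3 + (E - 23)*(E + (-137 - E)) = -3 + (-23 + E)*(-137) = -3 + (3151 - 137*E) = 3148 - 137*E)
1/(W(-88) + 74606) = 1/((3148 - 137*(-88)) + 74606) = 1/((3148 + 12056) + 74606) = 1/(15204 + 74606) = 1/89810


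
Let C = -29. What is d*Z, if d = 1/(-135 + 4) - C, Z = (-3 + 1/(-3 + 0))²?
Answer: 42200/131 ≈ 322.14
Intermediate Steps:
Z = 100/9 (Z = (-3 + 1/(-3))² = (-3 - ⅓)² = (-10/3)² = 100/9 ≈ 11.111)
d = 3798/131 (d = 1/(-135 + 4) - 1*(-29) = 1/(-131) + 29 = -1/131 + 29 = 3798/131 ≈ 28.992)
d*Z = (3798/131)*(100/9) = 42200/131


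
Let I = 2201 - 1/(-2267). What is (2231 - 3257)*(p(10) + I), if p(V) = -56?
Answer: -4989146616/2267 ≈ -2.2008e+6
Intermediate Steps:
I = 4989668/2267 (I = 2201 - 1*(-1/2267) = 2201 + 1/2267 = 4989668/2267 ≈ 2201.0)
(2231 - 3257)*(p(10) + I) = (2231 - 3257)*(-56 + 4989668/2267) = -1026*4862716/2267 = -4989146616/2267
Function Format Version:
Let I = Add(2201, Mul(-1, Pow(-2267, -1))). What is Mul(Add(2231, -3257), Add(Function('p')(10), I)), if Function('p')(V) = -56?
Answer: Rational(-4989146616, 2267) ≈ -2.2008e+6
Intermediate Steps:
I = Rational(4989668, 2267) (I = Add(2201, Mul(-1, Rational(-1, 2267))) = Add(2201, Rational(1, 2267)) = Rational(4989668, 2267) ≈ 2201.0)
Mul(Add(2231, -3257), Add(Function('p')(10), I)) = Mul(Add(2231, -3257), Add(-56, Rational(4989668, 2267))) = Mul(-1026, Rational(4862716, 2267)) = Rational(-4989146616, 2267)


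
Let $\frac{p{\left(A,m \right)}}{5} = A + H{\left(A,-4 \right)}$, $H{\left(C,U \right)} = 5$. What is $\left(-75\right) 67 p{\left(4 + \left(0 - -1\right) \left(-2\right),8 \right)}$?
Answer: $-175875$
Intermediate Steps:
$p{\left(A,m \right)} = 25 + 5 A$ ($p{\left(A,m \right)} = 5 \left(A + 5\right) = 5 \left(5 + A\right) = 25 + 5 A$)
$\left(-75\right) 67 p{\left(4 + \left(0 - -1\right) \left(-2\right),8 \right)} = \left(-75\right) 67 \left(25 + 5 \left(4 + \left(0 - -1\right) \left(-2\right)\right)\right) = - 5025 \left(25 + 5 \left(4 + \left(0 + 1\right) \left(-2\right)\right)\right) = - 5025 \left(25 + 5 \left(4 + 1 \left(-2\right)\right)\right) = - 5025 \left(25 + 5 \left(4 - 2\right)\right) = - 5025 \left(25 + 5 \cdot 2\right) = - 5025 \left(25 + 10\right) = \left(-5025\right) 35 = -175875$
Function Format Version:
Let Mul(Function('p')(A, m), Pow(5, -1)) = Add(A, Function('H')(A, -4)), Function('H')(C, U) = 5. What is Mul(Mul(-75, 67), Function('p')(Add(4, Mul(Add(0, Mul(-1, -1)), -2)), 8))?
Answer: -175875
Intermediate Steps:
Function('p')(A, m) = Add(25, Mul(5, A)) (Function('p')(A, m) = Mul(5, Add(A, 5)) = Mul(5, Add(5, A)) = Add(25, Mul(5, A)))
Mul(Mul(-75, 67), Function('p')(Add(4, Mul(Add(0, Mul(-1, -1)), -2)), 8)) = Mul(Mul(-75, 67), Add(25, Mul(5, Add(4, Mul(Add(0, Mul(-1, -1)), -2))))) = Mul(-5025, Add(25, Mul(5, Add(4, Mul(Add(0, 1), -2))))) = Mul(-5025, Add(25, Mul(5, Add(4, Mul(1, -2))))) = Mul(-5025, Add(25, Mul(5, Add(4, -2)))) = Mul(-5025, Add(25, Mul(5, 2))) = Mul(-5025, Add(25, 10)) = Mul(-5025, 35) = -175875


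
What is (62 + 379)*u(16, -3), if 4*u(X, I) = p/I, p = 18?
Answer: -1323/2 ≈ -661.50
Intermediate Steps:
u(X, I) = 9/(2*I) (u(X, I) = (18/I)/4 = 9/(2*I))
(62 + 379)*u(16, -3) = (62 + 379)*((9/2)/(-3)) = 441*((9/2)*(-⅓)) = 441*(-3/2) = -1323/2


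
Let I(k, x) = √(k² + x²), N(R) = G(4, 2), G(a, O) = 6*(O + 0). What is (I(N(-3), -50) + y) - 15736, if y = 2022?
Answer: -13714 + 2*√661 ≈ -13663.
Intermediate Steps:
G(a, O) = 6*O
N(R) = 12 (N(R) = 6*2 = 12)
(I(N(-3), -50) + y) - 15736 = (√(12² + (-50)²) + 2022) - 15736 = (√(144 + 2500) + 2022) - 15736 = (√2644 + 2022) - 15736 = (2*√661 + 2022) - 15736 = (2022 + 2*√661) - 15736 = -13714 + 2*√661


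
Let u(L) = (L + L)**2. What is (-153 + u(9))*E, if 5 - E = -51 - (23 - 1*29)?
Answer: 8550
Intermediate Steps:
u(L) = 4*L**2 (u(L) = (2*L)**2 = 4*L**2)
E = 50 (E = 5 - (-51 - (23 - 1*29)) = 5 - (-51 - (23 - 29)) = 5 - (-51 - 1*(-6)) = 5 - (-51 + 6) = 5 - 1*(-45) = 5 + 45 = 50)
(-153 + u(9))*E = (-153 + 4*9**2)*50 = (-153 + 4*81)*50 = (-153 + 324)*50 = 171*50 = 8550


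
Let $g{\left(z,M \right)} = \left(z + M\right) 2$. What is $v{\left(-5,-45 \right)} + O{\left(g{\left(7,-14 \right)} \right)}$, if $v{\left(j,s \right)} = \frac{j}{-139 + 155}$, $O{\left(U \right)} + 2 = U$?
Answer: $- \frac{261}{16} \approx -16.313$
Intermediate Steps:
$g{\left(z,M \right)} = 2 M + 2 z$ ($g{\left(z,M \right)} = \left(M + z\right) 2 = 2 M + 2 z$)
$O{\left(U \right)} = -2 + U$
$v{\left(j,s \right)} = \frac{j}{16}$
$v{\left(-5,-45 \right)} + O{\left(g{\left(7,-14 \right)} \right)} = \frac{1}{16} \left(-5\right) + \left(-2 + \left(2 \left(-14\right) + 2 \cdot 7\right)\right) = - \frac{5}{16} + \left(-2 + \left(-28 + 14\right)\right) = - \frac{5}{16} - 16 = - \frac{261}{16}$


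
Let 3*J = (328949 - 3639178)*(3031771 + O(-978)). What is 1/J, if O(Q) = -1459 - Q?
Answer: -1/3344754688470 ≈ -2.9898e-13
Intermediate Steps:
J = -3344754688470 (J = ((328949 - 3639178)*(3031771 + (-1459 - 1*(-978))))/3 = (-3310229*(3031771 + (-1459 + 978)))/3 = (-3310229*(3031771 - 481))/3 = (-3310229*3031290)/3 = (1/3)*(-10034264065410) = -3344754688470)
1/J = 1/(-3344754688470) = -1/3344754688470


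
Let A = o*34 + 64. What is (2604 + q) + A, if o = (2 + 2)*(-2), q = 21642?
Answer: 24038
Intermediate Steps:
o = -8 (o = 4*(-2) = -8)
A = -208 (A = -8*34 + 64 = -272 + 64 = -208)
(2604 + q) + A = (2604 + 21642) - 208 = 24246 - 208 = 24038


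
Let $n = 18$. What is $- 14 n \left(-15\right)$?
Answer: $3780$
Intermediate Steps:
$- 14 n \left(-15\right) = \left(-14\right) 18 \left(-15\right) = \left(-252\right) \left(-15\right) = 3780$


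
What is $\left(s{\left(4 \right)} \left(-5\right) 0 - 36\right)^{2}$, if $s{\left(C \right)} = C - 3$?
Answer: $1296$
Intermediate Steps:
$s{\left(C \right)} = -3 + C$ ($s{\left(C \right)} = C - 3 = -3 + C$)
$\left(s{\left(4 \right)} \left(-5\right) 0 - 36\right)^{2} = \left(\left(-3 + 4\right) \left(-5\right) 0 - 36\right)^{2} = \left(1 \left(-5\right) 0 - 36\right)^{2} = \left(\left(-5\right) 0 - 36\right)^{2} = \left(0 - 36\right)^{2} = \left(-36\right)^{2} = 1296$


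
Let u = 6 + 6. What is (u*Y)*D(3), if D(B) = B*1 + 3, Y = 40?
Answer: 2880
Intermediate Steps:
u = 12
D(B) = 3 + B (D(B) = B + 3 = 3 + B)
(u*Y)*D(3) = (12*40)*(3 + 3) = 480*6 = 2880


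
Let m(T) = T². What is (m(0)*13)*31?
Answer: 0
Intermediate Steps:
(m(0)*13)*31 = (0²*13)*31 = (0*13)*31 = 0*31 = 0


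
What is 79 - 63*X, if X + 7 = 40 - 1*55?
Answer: 1465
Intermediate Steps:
X = -22 (X = -7 + (40 - 1*55) = -7 + (40 - 55) = -7 - 15 = -22)
79 - 63*X = 79 - 63*(-22) = 79 + 1386 = 1465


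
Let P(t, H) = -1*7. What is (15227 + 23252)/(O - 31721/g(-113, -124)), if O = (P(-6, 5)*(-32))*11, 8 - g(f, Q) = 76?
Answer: 2616572/199273 ≈ 13.131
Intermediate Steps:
g(f, Q) = -68 (g(f, Q) = 8 - 1*76 = 8 - 76 = -68)
P(t, H) = -7
O = 2464 (O = -7*(-32)*11 = 224*11 = 2464)
(15227 + 23252)/(O - 31721/g(-113, -124)) = (15227 + 23252)/(2464 - 31721/(-68)) = 38479/(2464 - 31721*(-1/68)) = 38479/(2464 + 31721/68) = 38479/(199273/68) = 38479*(68/199273) = 2616572/199273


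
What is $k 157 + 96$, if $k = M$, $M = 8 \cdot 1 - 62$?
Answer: $-8382$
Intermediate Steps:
$M = -54$ ($M = 8 - 62 = -54$)
$k = -54$
$k 157 + 96 = \left(-54\right) 157 + 96 = -8478 + 96 = -8382$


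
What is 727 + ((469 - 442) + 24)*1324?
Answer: 68251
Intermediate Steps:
727 + ((469 - 442) + 24)*1324 = 727 + (27 + 24)*1324 = 727 + 51*1324 = 727 + 67524 = 68251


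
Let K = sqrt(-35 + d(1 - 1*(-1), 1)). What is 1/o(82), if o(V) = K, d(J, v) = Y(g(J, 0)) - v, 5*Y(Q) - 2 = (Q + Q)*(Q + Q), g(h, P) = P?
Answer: -I*sqrt(890)/178 ≈ -0.1676*I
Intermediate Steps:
Y(Q) = 2/5 + 4*Q**2/5 (Y(Q) = 2/5 + ((Q + Q)*(Q + Q))/5 = 2/5 + ((2*Q)*(2*Q))/5 = 2/5 + (4*Q**2)/5 = 2/5 + 4*Q**2/5)
d(J, v) = 2/5 - v (d(J, v) = (2/5 + (4/5)*0**2) - v = (2/5 + (4/5)*0) - v = (2/5 + 0) - v = 2/5 - v)
K = I*sqrt(890)/5 (K = sqrt(-35 + (2/5 - 1*1)) = sqrt(-35 + (2/5 - 1)) = sqrt(-35 - 3/5) = sqrt(-178/5) = I*sqrt(890)/5 ≈ 5.9666*I)
o(V) = I*sqrt(890)/5
1/o(82) = 1/(I*sqrt(890)/5) = -I*sqrt(890)/178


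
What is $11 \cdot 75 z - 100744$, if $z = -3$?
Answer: $-103219$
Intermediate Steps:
$11 \cdot 75 z - 100744 = 11 \cdot 75 \left(-3\right) - 100744 = 825 \left(-3\right) - 100744 = -2475 - 100744 = -103219$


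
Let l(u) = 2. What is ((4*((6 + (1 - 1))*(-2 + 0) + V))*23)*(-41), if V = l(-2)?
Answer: 37720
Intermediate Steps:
V = 2
((4*((6 + (1 - 1))*(-2 + 0) + V))*23)*(-41) = ((4*((6 + (1 - 1))*(-2 + 0) + 2))*23)*(-41) = ((4*((6 + 0)*(-2) + 2))*23)*(-41) = ((4*(6*(-2) + 2))*23)*(-41) = ((4*(-12 + 2))*23)*(-41) = ((4*(-10))*23)*(-41) = -40*23*(-41) = -920*(-41) = 37720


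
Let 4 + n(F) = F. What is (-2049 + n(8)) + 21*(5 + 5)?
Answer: -1835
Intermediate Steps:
n(F) = -4 + F
(-2049 + n(8)) + 21*(5 + 5) = (-2049 + (-4 + 8)) + 21*(5 + 5) = (-2049 + 4) + 21*10 = -2045 + 210 = -1835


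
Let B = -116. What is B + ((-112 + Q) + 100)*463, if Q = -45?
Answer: -26507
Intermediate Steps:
B + ((-112 + Q) + 100)*463 = -116 + ((-112 - 45) + 100)*463 = -116 + (-157 + 100)*463 = -116 - 57*463 = -116 - 26391 = -26507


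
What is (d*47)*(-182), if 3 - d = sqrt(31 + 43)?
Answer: -25662 + 8554*sqrt(74) ≈ 47922.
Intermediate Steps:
d = 3 - sqrt(74) (d = 3 - sqrt(31 + 43) = 3 - sqrt(74) ≈ -5.6023)
(d*47)*(-182) = ((3 - sqrt(74))*47)*(-182) = (141 - 47*sqrt(74))*(-182) = -25662 + 8554*sqrt(74)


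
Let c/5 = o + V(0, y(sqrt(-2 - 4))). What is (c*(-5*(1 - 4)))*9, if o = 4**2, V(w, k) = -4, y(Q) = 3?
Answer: 8100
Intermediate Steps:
o = 16
c = 60 (c = 5*(16 - 4) = 5*12 = 60)
(c*(-5*(1 - 4)))*9 = (60*(-5*(1 - 4)))*9 = (60*(-5*(-3)))*9 = (60*15)*9 = 900*9 = 8100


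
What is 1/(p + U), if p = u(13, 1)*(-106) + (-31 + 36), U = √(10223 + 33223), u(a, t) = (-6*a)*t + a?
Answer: 6895/47497579 - √43446/47497579 ≈ 0.00014078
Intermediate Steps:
u(a, t) = a - 6*a*t (u(a, t) = -6*a*t + a = a - 6*a*t)
U = √43446 ≈ 208.44
p = 6895 (p = (13*(1 - 6*1))*(-106) + (-31 + 36) = (13*(1 - 6))*(-106) + 5 = (13*(-5))*(-106) + 5 = -65*(-106) + 5 = 6890 + 5 = 6895)
1/(p + U) = 1/(6895 + √43446)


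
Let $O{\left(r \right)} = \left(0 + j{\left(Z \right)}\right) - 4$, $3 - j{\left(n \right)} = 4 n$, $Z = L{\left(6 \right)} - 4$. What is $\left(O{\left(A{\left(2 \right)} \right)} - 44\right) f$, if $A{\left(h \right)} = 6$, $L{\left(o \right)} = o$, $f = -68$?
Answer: $3604$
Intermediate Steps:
$Z = 2$ ($Z = 6 - 4 = 2$)
$j{\left(n \right)} = 3 - 4 n$
$O{\left(r \right)} = -9$ ($O{\left(r \right)} = \left(0 + \left(3 - 8\right)\right) - 4 = \left(0 - 5\right) - 4 = -5 - 4 = -9$)
$\left(O{\left(A{\left(2 \right)} \right)} - 44\right) f = \left(-9 - 44\right) \left(-68\right) = \left(-53\right) \left(-68\right) = 3604$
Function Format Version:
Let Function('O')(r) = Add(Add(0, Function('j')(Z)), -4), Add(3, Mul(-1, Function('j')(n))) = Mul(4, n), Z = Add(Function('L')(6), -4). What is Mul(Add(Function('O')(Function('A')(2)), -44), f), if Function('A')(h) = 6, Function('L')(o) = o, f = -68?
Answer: 3604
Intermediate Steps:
Z = 2 (Z = Add(6, -4) = 2)
Function('j')(n) = Add(3, Mul(-4, n)) (Function('j')(n) = Add(3, Mul(-1, Mul(4, n))) = Add(3, Mul(-4, n)))
Function('O')(r) = -9 (Function('O')(r) = Add(Add(0, Add(3, Mul(-4, 2))), -4) = Add(Add(0, Add(3, -8)), -4) = Add(Add(0, -5), -4) = Add(-5, -4) = -9)
Mul(Add(Function('O')(Function('A')(2)), -44), f) = Mul(Add(-9, -44), -68) = Mul(-53, -68) = 3604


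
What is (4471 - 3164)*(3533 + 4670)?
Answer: 10721321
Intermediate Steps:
(4471 - 3164)*(3533 + 4670) = 1307*8203 = 10721321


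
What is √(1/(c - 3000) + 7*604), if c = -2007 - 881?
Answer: √572572649/368 ≈ 65.023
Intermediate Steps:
c = -2888
√(1/(c - 3000) + 7*604) = √(1/(-2888 - 3000) + 7*604) = √(1/(-5888) + 4228) = √(-1/5888 + 4228) = √(24894463/5888) = √572572649/368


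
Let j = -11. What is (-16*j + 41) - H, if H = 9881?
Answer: -9664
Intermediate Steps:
(-16*j + 41) - H = (-16*(-11) + 41) - 1*9881 = (176 + 41) - 9881 = 217 - 9881 = -9664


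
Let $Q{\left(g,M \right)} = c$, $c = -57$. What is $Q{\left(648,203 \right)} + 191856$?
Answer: $191799$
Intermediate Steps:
$Q{\left(g,M \right)} = -57$
$Q{\left(648,203 \right)} + 191856 = -57 + 191856 = 191799$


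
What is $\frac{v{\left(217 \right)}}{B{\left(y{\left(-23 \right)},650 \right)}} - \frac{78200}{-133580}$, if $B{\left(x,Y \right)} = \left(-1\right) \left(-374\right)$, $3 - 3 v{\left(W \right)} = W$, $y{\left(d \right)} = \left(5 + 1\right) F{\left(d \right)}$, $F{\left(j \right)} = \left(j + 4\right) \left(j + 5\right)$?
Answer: $\frac{1478857}{3746919} \approx 0.39469$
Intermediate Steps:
$F{\left(j \right)} = \left(4 + j\right) \left(5 + j\right)$
$y{\left(d \right)} = 120 + 6 d^{2} + 54 d$ ($y{\left(d \right)} = \left(5 + 1\right) \left(20 + d^{2} + 9 d\right) = 6 \left(20 + d^{2} + 9 d\right) = 120 + 6 d^{2} + 54 d$)
$v{\left(W \right)} = 1 - \frac{W}{3}$
$B{\left(x,Y \right)} = 374$
$\frac{v{\left(217 \right)}}{B{\left(y{\left(-23 \right)},650 \right)}} - \frac{78200}{-133580} = \frac{1 - \frac{217}{3}}{374} - \frac{78200}{-133580} = \left(1 - \frac{217}{3}\right) \frac{1}{374} - - \frac{3910}{6679} = \left(- \frac{214}{3}\right) \frac{1}{374} + \frac{3910}{6679} = - \frac{107}{561} + \frac{3910}{6679} = \frac{1478857}{3746919}$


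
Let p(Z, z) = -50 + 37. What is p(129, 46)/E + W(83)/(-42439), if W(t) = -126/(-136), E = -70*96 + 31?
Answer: 37094669/19303464028 ≈ 0.0019217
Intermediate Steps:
p(Z, z) = -13
E = -6689 (E = -6720 + 31 = -6689)
W(t) = 63/68 (W(t) = -126*(-1/136) = 63/68)
p(129, 46)/E + W(83)/(-42439) = -13/(-6689) + (63/68)/(-42439) = -13*(-1/6689) + (63/68)*(-1/42439) = 13/6689 - 63/2885852 = 37094669/19303464028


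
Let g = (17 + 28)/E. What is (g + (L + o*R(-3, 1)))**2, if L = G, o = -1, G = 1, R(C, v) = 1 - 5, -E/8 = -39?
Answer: 286225/10816 ≈ 26.463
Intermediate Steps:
E = 312 (E = -8*(-39) = 312)
R(C, v) = -4
L = 1
g = 15/104 (g = (17 + 28)/312 = 45*(1/312) = 15/104 ≈ 0.14423)
(g + (L + o*R(-3, 1)))**2 = (15/104 + (1 - 1*(-4)))**2 = (15/104 + (1 + 4))**2 = (15/104 + 5)**2 = (535/104)**2 = 286225/10816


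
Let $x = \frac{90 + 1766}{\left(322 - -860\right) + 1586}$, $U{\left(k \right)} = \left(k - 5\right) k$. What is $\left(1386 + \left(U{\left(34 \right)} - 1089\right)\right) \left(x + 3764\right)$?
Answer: $\frac{835602504}{173} \approx 4.8301 \cdot 10^{6}$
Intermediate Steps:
$U{\left(k \right)} = k \left(-5 + k\right)$ ($U{\left(k \right)} = \left(-5 + k\right) k = k \left(-5 + k\right)$)
$x = \frac{116}{173}$ ($x = \frac{1856}{\left(322 + 860\right) + 1586} = \frac{1856}{1182 + 1586} = \frac{1856}{2768} = 1856 \cdot \frac{1}{2768} = \frac{116}{173} \approx 0.67052$)
$\left(1386 + \left(U{\left(34 \right)} - 1089\right)\right) \left(x + 3764\right) = \left(1386 + \left(34 \left(-5 + 34\right) - 1089\right)\right) \left(\frac{116}{173} + 3764\right) = \left(1386 + \left(34 \cdot 29 - 1089\right)\right) \frac{651288}{173} = \left(1386 + \left(986 - 1089\right)\right) \frac{651288}{173} = \left(1386 - 103\right) \frac{651288}{173} = 1283 \cdot \frac{651288}{173} = \frac{835602504}{173}$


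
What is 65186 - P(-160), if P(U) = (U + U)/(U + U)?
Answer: 65185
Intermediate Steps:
P(U) = 1 (P(U) = (2*U)/((2*U)) = (2*U)*(1/(2*U)) = 1)
65186 - P(-160) = 65186 - 1*1 = 65186 - 1 = 65185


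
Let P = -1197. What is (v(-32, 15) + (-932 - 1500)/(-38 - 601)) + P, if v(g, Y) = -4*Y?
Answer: -800791/639 ≈ -1253.2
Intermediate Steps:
(v(-32, 15) + (-932 - 1500)/(-38 - 601)) + P = (-4*15 + (-932 - 1500)/(-38 - 601)) - 1197 = (-60 - 2432/(-639)) - 1197 = (-60 - 2432*(-1/639)) - 1197 = (-60 + 2432/639) - 1197 = -35908/639 - 1197 = -800791/639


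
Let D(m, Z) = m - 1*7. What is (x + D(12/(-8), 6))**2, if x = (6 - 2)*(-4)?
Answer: 2401/4 ≈ 600.25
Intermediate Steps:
D(m, Z) = -7 + m (D(m, Z) = m - 7 = -7 + m)
x = -16 (x = 4*(-4) = -16)
(x + D(12/(-8), 6))**2 = (-16 + (-7 + 12/(-8)))**2 = (-16 + (-7 + 12*(-1/8)))**2 = (-16 + (-7 - 3/2))**2 = (-16 - 17/2)**2 = (-49/2)**2 = 2401/4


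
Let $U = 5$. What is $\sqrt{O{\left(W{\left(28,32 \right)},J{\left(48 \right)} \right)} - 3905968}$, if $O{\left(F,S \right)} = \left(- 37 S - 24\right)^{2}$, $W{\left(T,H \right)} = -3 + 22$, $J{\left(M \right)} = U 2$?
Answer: $6 i \sqrt{104187} \approx 1936.7 i$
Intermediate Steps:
$J{\left(M \right)} = 10$ ($J{\left(M \right)} = 5 \cdot 2 = 10$)
$W{\left(T,H \right)} = 19$
$O{\left(F,S \right)} = \left(-24 - 37 S\right)^{2}$
$\sqrt{O{\left(W{\left(28,32 \right)},J{\left(48 \right)} \right)} - 3905968} = \sqrt{\left(24 + 37 \cdot 10\right)^{2} - 3905968} = \sqrt{\left(24 + 370\right)^{2} - 3905968} = \sqrt{394^{2} - 3905968} = \sqrt{155236 - 3905968} = \sqrt{-3750732} = 6 i \sqrt{104187}$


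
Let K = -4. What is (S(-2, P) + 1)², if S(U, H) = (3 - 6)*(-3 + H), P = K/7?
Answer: 6724/49 ≈ 137.22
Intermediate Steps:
P = -4/7 ≈ -0.57143
S(U, H) = 9 - 3*H (S(U, H) = -3*(-3 + H) = 9 - 3*H)
(S(-2, P) + 1)² = ((9 - 3*(-4/7)) + 1)² = ((9 + 12/7) + 1)² = (75/7 + 1)² = (82/7)² = 6724/49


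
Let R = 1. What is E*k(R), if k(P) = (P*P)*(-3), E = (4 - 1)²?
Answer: -27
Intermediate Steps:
E = 9 (E = 3² = 9)
k(P) = -3*P² (k(P) = P²*(-3) = -3*P²)
E*k(R) = 9*(-3*1²) = 9*(-3*1) = 9*(-3) = -27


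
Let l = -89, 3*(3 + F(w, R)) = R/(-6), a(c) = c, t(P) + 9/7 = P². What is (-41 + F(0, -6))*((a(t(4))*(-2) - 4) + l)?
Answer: 112267/21 ≈ 5346.0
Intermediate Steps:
t(P) = -9/7 + P²
F(w, R) = -3 - R/18 (F(w, R) = -3 + (R/(-6))/3 = -3 + (R*(-⅙))/3 = -3 + (-R/6)/3 = -3 - R/18)
(-41 + F(0, -6))*((a(t(4))*(-2) - 4) + l) = (-41 + (-3 - 1/18*(-6)))*(((-9/7 + 4²)*(-2) - 4) - 89) = (-41 + (-3 + ⅓))*(((-9/7 + 16)*(-2) - 4) - 89) = (-41 - 8/3)*(((103/7)*(-2) - 4) - 89) = -131*((-206/7 - 4) - 89)/3 = -131*(-234/7 - 89)/3 = -131/3*(-857/7) = 112267/21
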